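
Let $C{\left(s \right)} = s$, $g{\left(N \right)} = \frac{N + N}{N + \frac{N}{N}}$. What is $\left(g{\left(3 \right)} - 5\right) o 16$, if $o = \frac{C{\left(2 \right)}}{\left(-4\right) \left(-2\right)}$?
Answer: $-14$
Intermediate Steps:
$g{\left(N \right)} = \frac{2 N}{1 + N}$ ($g{\left(N \right)} = \frac{2 N}{N + 1} = \frac{2 N}{1 + N}$)
$o = \frac{1}{4}$ ($o = \frac{2}{\left(-4\right) \left(-2\right)} = \frac{2}{8} = 2 \cdot \frac{1}{8} = \frac{1}{4} \approx 0.25$)
$\left(g{\left(3 \right)} - 5\right) o 16 = \left(2 \cdot 3 \frac{1}{1 + 3} - 5\right) \frac{1}{4} \cdot 16 = \left(2 \cdot 3 \cdot \frac{1}{4} - 5\right) \frac{1}{4} \cdot 16 = \left(\frac{3}{2} - 5\right) \frac{1}{4} \cdot 16 = \left(- \frac{7}{2}\right) \frac{1}{4} \cdot 16 = \left(- \frac{7}{8}\right) 16 = -14$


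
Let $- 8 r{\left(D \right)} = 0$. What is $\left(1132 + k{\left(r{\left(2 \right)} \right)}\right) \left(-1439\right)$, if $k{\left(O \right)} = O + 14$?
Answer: $-1649094$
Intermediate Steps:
$r{\left(D \right)} = 0$ ($r{\left(D \right)} = \left(- \frac{1}{8}\right) 0 = 0$)
$k{\left(O \right)} = 14 + O$
$\left(1132 + k{\left(r{\left(2 \right)} \right)}\right) \left(-1439\right) = \left(1132 + \left(14 + 0\right)\right) \left(-1439\right) = \left(1132 + 14\right) \left(-1439\right) = 1146 \left(-1439\right) = -1649094$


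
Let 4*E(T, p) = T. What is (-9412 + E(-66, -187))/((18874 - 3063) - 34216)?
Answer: 18857/36810 ≈ 0.51228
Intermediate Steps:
E(T, p) = T/4
(-9412 + E(-66, -187))/((18874 - 3063) - 34216) = (-9412 + (¼)*(-66))/((18874 - 3063) - 34216) = (-9412 - 33/2)/(15811 - 34216) = -18857/2/(-18405) = -18857/2*(-1/18405) = 18857/36810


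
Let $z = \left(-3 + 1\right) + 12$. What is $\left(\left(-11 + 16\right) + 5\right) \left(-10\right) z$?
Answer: $-1000$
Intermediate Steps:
$z = 10$ ($z = -2 + 12 = 10$)
$\left(\left(-11 + 16\right) + 5\right) \left(-10\right) z = \left(\left(-11 + 16\right) + 5\right) \left(-10\right) 10 = \left(5 + 5\right) \left(-10\right) 10 = 10 \left(-10\right) 10 = \left(-100\right) 10 = -1000$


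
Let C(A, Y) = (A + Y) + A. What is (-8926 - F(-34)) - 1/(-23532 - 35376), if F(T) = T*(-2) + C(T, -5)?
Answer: -525518267/58908 ≈ -8921.0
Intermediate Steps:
C(A, Y) = Y + 2*A
F(T) = -5 (F(T) = T*(-2) + (-5 + 2*T) = -2*T + (-5 + 2*T) = -5)
(-8926 - F(-34)) - 1/(-23532 - 35376) = (-8926 - 1*(-5)) - 1/(-23532 - 35376) = (-8926 + 5) - 1/(-58908) = -8921 - 1*(-1/58908) = -8921 + 1/58908 = -525518267/58908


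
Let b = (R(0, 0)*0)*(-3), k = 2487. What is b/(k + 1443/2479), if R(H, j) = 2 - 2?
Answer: 0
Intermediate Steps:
R(H, j) = 0
b = 0 (b = (0*0)*(-3) = 0*(-3) = 0)
b/(k + 1443/2479) = 0/(2487 + 1443/2479) = 0/(2487 + 1443*(1/2479)) = 0/(2487 + 39/67) = 0/(166668/67) = 0*(67/166668) = 0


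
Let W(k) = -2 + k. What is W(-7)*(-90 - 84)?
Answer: 1566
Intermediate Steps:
W(-7)*(-90 - 84) = (-2 - 7)*(-90 - 84) = -9*(-174) = 1566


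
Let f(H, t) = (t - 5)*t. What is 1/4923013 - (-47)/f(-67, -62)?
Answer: 231385765/20450196002 ≈ 0.011315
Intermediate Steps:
f(H, t) = t*(-5 + t) (f(H, t) = (-5 + t)*t = t*(-5 + t))
1/4923013 - (-47)/f(-67, -62) = 1/4923013 - (-47)/((-62*(-5 - 62))) = 1/4923013 - (-47)/((-62*(-67))) = 1/4923013 - (-47)/4154 = 1/4923013 - 1*(-47/4154) = 1/4923013 + 47/4154 = 231385765/20450196002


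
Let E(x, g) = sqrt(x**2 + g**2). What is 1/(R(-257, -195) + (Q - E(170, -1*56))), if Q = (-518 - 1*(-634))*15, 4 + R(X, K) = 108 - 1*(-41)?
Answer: 1885/3521189 + 2*sqrt(8009)/3521189 ≈ 0.00058616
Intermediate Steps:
R(X, K) = 145 (R(X, K) = -4 + (108 - 1*(-41)) = -4 + (108 + 41) = -4 + 149 = 145)
Q = 1740 (Q = (-518 + 634)*15 = 116*15 = 1740)
E(x, g) = sqrt(g**2 + x**2)
1/(R(-257, -195) + (Q - E(170, -1*56))) = 1/(145 + (1740 - sqrt((-1*56)**2 + 170**2))) = 1/(145 + (1740 - sqrt((-56)**2 + 28900))) = 1/(145 + (1740 - sqrt(3136 + 28900))) = 1/(145 + (1740 - sqrt(32036))) = 1/(145 + (1740 - 2*sqrt(8009))) = 1/(1885 - 2*sqrt(8009))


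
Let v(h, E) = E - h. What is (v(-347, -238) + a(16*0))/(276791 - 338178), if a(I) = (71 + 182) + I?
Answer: -362/61387 ≈ -0.0058970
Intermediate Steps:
a(I) = 253 + I
(v(-347, -238) + a(16*0))/(276791 - 338178) = ((-238 - 1*(-347)) + (253 + 16*0))/(276791 - 338178) = ((-238 + 347) + (253 + 0))/(-61387) = (109 + 253)*(-1/61387) = 362*(-1/61387) = -362/61387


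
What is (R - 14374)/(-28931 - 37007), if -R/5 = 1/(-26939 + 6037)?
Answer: 300445343/1378236076 ≈ 0.21799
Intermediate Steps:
R = 5/20902 (R = -5/(-26939 + 6037) = -5/(-20902) = -5*(-1/20902) = 5/20902 ≈ 0.00023921)
(R - 14374)/(-28931 - 37007) = (5/20902 - 14374)/(-28931 - 37007) = -300445343/20902/(-65938) = -300445343/20902*(-1/65938) = 300445343/1378236076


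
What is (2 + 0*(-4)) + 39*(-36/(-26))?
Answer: 56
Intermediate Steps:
(2 + 0*(-4)) + 39*(-36/(-26)) = (2 + 0) + 39*(-36*(-1/26)) = 2 + 39*(18/13) = 2 + 54 = 56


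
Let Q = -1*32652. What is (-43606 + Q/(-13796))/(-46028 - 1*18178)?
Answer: 150388931/221446494 ≈ 0.67912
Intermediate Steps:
Q = -32652
(-43606 + Q/(-13796))/(-46028 - 1*18178) = (-43606 - 32652/(-13796))/(-46028 - 1*18178) = (-43606 - 32652*(-1/13796))/(-46028 - 18178) = (-43606 + 8163/3449)/(-64206) = -150388931/3449*(-1/64206) = 150388931/221446494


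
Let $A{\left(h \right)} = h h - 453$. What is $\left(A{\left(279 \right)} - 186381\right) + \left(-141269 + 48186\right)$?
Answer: $-202076$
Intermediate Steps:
$A{\left(h \right)} = -453 + h^{2}$ ($A{\left(h \right)} = h^{2} - 453 = -453 + h^{2}$)
$\left(A{\left(279 \right)} - 186381\right) + \left(-141269 + 48186\right) = \left(\left(-453 + 279^{2}\right) - 186381\right) + \left(-141269 + 48186\right) = \left(\left(-453 + 77841\right) - 186381\right) - 93083 = \left(77388 - 186381\right) - 93083 = -108993 - 93083 = -202076$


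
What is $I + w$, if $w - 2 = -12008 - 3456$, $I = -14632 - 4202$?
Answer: $-34296$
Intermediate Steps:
$I = -18834$
$w = -15462$ ($w = 2 - 15464 = -15462$)
$I + w = -18834 - 15462 = -34296$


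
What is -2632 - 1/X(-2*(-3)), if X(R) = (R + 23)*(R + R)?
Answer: -915937/348 ≈ -2632.0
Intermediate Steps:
X(R) = 2*R*(23 + R) (X(R) = (23 + R)*(2*R) = 2*R*(23 + R))
-2632 - 1/X(-2*(-3)) = -2632 - 1/(2*(-2*(-3))*(23 - 2*(-3))) = -2632 - 1/(2*6*(23 + 6)) = -2632 - 1/(2*6*29) = -2632 - 1/348 = -915937/348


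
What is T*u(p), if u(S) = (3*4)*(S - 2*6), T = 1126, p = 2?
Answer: -135120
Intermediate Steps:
u(S) = -144 + 12*S (u(S) = 12*(S - 12) = 12*(-12 + S) = -144 + 12*S)
T*u(p) = 1126*(-144 + 12*2) = 1126*(-144 + 24) = 1126*(-120) = -135120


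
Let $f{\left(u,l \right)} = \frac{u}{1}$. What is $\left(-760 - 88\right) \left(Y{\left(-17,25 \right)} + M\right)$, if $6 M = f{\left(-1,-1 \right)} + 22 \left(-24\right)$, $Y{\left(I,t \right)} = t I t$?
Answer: $\frac{27254296}{3} \approx 9.0848 \cdot 10^{6}$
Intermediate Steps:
$f{\left(u,l \right)} = u$ ($f{\left(u,l \right)} = u 1 = u$)
$Y{\left(I,t \right)} = I t^{2}$ ($Y{\left(I,t \right)} = I t t = I t^{2}$)
$M = - \frac{529}{6}$ ($M = \frac{-1 + 22 \left(-24\right)}{6} = \frac{-1 - 528}{6} = \frac{1}{6} \left(-529\right) = - \frac{529}{6} \approx -88.167$)
$\left(-760 - 88\right) \left(Y{\left(-17,25 \right)} + M\right) = \left(-760 - 88\right) \left(- 17 \cdot 25^{2} - \frac{529}{6}\right) = - 848 \left(\left(-17\right) 625 - \frac{529}{6}\right) = - 848 \left(-10625 - \frac{529}{6}\right) = \left(-848\right) \left(- \frac{64279}{6}\right) = \frac{27254296}{3}$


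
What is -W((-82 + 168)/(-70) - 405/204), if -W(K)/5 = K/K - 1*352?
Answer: -1755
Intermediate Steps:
W(K) = 1755 (W(K) = -5*(K/K - 1*352) = -5*(1 - 352) = -5*(-351) = 1755)
-W((-82 + 168)/(-70) - 405/204) = -1*1755 = -1755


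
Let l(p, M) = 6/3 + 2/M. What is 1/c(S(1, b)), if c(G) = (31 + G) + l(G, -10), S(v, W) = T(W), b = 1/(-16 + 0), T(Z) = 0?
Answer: 5/164 ≈ 0.030488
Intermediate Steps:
b = -1/16 (b = 1/(-16) = -1/16 ≈ -0.062500)
l(p, M) = 2 + 2/M (l(p, M) = 6*(⅓) + 2/M = 2 + 2/M)
S(v, W) = 0
c(G) = 164/5 + G (c(G) = (31 + G) + (2 + 2/(-10)) = (31 + G) + (2 + 2*(-⅒)) = (31 + G) + (2 - ⅕) = (31 + G) + 9/5 = 164/5 + G)
1/c(S(1, b)) = 1/(164/5 + 0) = 1/(164/5) = 5/164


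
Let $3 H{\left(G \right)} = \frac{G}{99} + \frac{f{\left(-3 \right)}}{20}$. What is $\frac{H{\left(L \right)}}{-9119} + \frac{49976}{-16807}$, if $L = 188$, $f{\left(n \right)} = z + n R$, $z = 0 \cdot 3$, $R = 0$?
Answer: $- \frac{135355309484}{45519120801} \approx -2.9736$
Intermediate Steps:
$z = 0$
$f{\left(n \right)} = 0$ ($f{\left(n \right)} = 0 + n 0 = 0 + 0 = 0$)
$H{\left(G \right)} = \frac{G}{297}$ ($H{\left(G \right)} = \frac{\frac{G}{99} + \frac{0}{20}}{3} = \frac{G \frac{1}{99} + 0 \cdot \frac{1}{20}}{3} = \frac{\frac{G}{99} + 0}{3} = \frac{\frac{1}{99} G}{3} = \frac{G}{297}$)
$\frac{H{\left(L \right)}}{-9119} + \frac{49976}{-16807} = \frac{\frac{1}{297} \cdot 188}{-9119} + \frac{49976}{-16807} = \frac{188}{297} \left(- \frac{1}{9119}\right) + 49976 \left(- \frac{1}{16807}\right) = - \frac{188}{2708343} - \frac{49976}{16807} = - \frac{135355309484}{45519120801}$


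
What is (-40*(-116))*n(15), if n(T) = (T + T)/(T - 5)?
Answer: 13920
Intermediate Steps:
n(T) = 2*T/(-5 + T) (n(T) = (2*T)/(-5 + T) = 2*T/(-5 + T))
(-40*(-116))*n(15) = (-40*(-116))*(2*15/(-5 + 15)) = 4640*(2*15/10) = 4640*(2*15*(1/10)) = 4640*3 = 13920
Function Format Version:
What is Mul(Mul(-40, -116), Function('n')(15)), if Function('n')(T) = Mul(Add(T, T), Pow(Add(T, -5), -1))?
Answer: 13920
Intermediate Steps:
Function('n')(T) = Mul(2, T, Pow(Add(-5, T), -1)) (Function('n')(T) = Mul(Mul(2, T), Pow(Add(-5, T), -1)) = Mul(2, T, Pow(Add(-5, T), -1)))
Mul(Mul(-40, -116), Function('n')(15)) = Mul(Mul(-40, -116), Mul(2, 15, Pow(Add(-5, 15), -1))) = Mul(4640, Mul(2, 15, Pow(10, -1))) = Mul(4640, Mul(2, 15, Rational(1, 10))) = Mul(4640, 3) = 13920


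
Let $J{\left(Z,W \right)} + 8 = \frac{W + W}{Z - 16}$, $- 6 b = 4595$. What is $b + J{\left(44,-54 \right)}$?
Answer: $- \frac{32663}{42} \approx -777.69$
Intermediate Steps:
$b = - \frac{4595}{6}$ ($b = \left(- \frac{1}{6}\right) 4595 = - \frac{4595}{6} \approx -765.83$)
$J{\left(Z,W \right)} = -8 + \frac{2 W}{-16 + Z}$ ($J{\left(Z,W \right)} = -8 + \frac{W + W}{Z - 16} = -8 + \frac{2 W}{-16 + Z}$)
$b + J{\left(44,-54 \right)} = - \frac{4595}{6} + \frac{2 \left(64 - 54 - 176\right)}{-16 + 44} = - \frac{4595}{6} + \frac{2 \left(64 - 54 - 176\right)}{28} = - \frac{4595}{6} + 2 \cdot \frac{1}{28} \left(-166\right) = - \frac{4595}{6} - \frac{83}{7} = - \frac{32663}{42}$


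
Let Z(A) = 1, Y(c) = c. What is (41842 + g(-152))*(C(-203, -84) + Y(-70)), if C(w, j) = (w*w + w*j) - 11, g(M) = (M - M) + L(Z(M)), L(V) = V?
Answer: 2434425740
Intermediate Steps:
g(M) = 1 (g(M) = (M - M) + 1 = 0 + 1 = 1)
C(w, j) = -11 + w**2 + j*w (C(w, j) = (w**2 + j*w) - 11 = -11 + w**2 + j*w)
(41842 + g(-152))*(C(-203, -84) + Y(-70)) = (41842 + 1)*((-11 + (-203)**2 - 84*(-203)) - 70) = 41843*((-11 + 41209 + 17052) - 70) = 41843*(58250 - 70) = 41843*58180 = 2434425740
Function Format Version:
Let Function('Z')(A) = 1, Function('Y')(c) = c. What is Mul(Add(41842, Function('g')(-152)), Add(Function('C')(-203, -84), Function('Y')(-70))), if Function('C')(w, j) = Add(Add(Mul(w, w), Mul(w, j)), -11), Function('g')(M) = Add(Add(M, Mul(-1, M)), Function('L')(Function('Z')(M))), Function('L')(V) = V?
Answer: 2434425740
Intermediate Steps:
Function('g')(M) = 1 (Function('g')(M) = Add(Add(M, Mul(-1, M)), 1) = Add(0, 1) = 1)
Function('C')(w, j) = Add(-11, Pow(w, 2), Mul(j, w)) (Function('C')(w, j) = Add(Add(Pow(w, 2), Mul(j, w)), -11) = Add(-11, Pow(w, 2), Mul(j, w)))
Mul(Add(41842, Function('g')(-152)), Add(Function('C')(-203, -84), Function('Y')(-70))) = Mul(Add(41842, 1), Add(Add(-11, Pow(-203, 2), Mul(-84, -203)), -70)) = Mul(41843, Add(Add(-11, 41209, 17052), -70)) = Mul(41843, Add(58250, -70)) = Mul(41843, 58180) = 2434425740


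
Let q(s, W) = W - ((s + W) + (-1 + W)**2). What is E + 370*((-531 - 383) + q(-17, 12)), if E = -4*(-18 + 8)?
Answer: -376620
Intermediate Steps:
q(s, W) = -s - (-1 + W)**2 (q(s, W) = W - ((W + s) + (-1 + W)**2) = W - (W + s + (-1 + W)**2) = W + (-W - s - (-1 + W)**2) = -s - (-1 + W)**2)
E = 40 (E = -4*(-10) = 40)
E + 370*((-531 - 383) + q(-17, 12)) = 40 + 370*((-531 - 383) + (-1*(-17) - (-1 + 12)**2)) = 40 + 370*(-914 + (17 - 1*11**2)) = 40 + 370*(-914 + (17 - 1*121)) = 40 + 370*(-914 + (17 - 121)) = 40 + 370*(-914 - 104) = 40 + 370*(-1018) = 40 - 376660 = -376620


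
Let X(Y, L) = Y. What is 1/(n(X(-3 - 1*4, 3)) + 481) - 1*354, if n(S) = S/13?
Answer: -2211071/6246 ≈ -354.00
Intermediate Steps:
n(S) = S/13 (n(S) = S*(1/13) = S/13)
1/(n(X(-3 - 1*4, 3)) + 481) - 1*354 = 1/((-3 - 1*4)/13 + 481) - 1*354 = 1/((-3 - 4)/13 + 481) - 354 = 1/((1/13)*(-7) + 481) - 354 = 1/(-7/13 + 481) - 354 = 1/(6246/13) - 354 = 13/6246 - 354 = -2211071/6246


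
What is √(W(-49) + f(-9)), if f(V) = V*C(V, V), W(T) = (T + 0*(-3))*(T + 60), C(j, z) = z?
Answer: I*√458 ≈ 21.401*I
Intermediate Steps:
W(T) = T*(60 + T) (W(T) = (T + 0)*(60 + T) = T*(60 + T))
f(V) = V² (f(V) = V*V = V²)
√(W(-49) + f(-9)) = √(-49*(60 - 49) + (-9)²) = √(-49*11 + 81) = √(-539 + 81) = √(-458) = I*√458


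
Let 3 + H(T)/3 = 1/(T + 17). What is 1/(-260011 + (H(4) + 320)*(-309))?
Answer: -7/2493079 ≈ -2.8078e-6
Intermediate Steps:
H(T) = -9 + 3/(17 + T) (H(T) = -9 + 3/(T + 17) = -9 + 3/(17 + T))
1/(-260011 + (H(4) + 320)*(-309)) = 1/(-260011 + (3*(-50 - 3*4)/(17 + 4) + 320)*(-309)) = 1/(-260011 + (3*(-50 - 12)/21 + 320)*(-309)) = 1/(-260011 + (3*(1/21)*(-62) + 320)*(-309)) = 1/(-260011 + (-62/7 + 320)*(-309)) = 1/(-260011 + (2178/7)*(-309)) = 1/(-260011 - 673002/7) = 1/(-2493079/7) = -7/2493079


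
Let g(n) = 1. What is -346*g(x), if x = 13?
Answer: -346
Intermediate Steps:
-346*g(x) = -346*1 = -346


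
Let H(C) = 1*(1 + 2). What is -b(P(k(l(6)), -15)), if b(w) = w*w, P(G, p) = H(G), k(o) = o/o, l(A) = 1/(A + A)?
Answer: -9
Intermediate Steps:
l(A) = 1/(2*A)
k(o) = 1
H(C) = 3 (H(C) = 1*3 = 3)
P(G, p) = 3
b(w) = w²
-b(P(k(l(6)), -15)) = -1*3² = -1*9 = -9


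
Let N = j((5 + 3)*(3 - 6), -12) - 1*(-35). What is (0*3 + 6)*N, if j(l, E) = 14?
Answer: 294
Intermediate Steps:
N = 49 (N = 14 - 1*(-35) = 14 + 35 = 49)
(0*3 + 6)*N = (0*3 + 6)*49 = (0 + 6)*49 = 6*49 = 294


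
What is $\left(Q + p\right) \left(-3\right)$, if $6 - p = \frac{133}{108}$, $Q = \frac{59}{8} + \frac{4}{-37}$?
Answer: $- \frac{96187}{2664} \approx -36.106$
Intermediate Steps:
$Q = \frac{2151}{296}$ ($Q = 59 \cdot \frac{1}{8} + 4 \left(- \frac{1}{37}\right) = \frac{59}{8} - \frac{4}{37} = \frac{2151}{296} \approx 7.2669$)
$p = \frac{515}{108}$ ($p = 6 - \frac{133}{108} = \frac{515}{108} \approx 4.7685$)
$\left(Q + p\right) \left(-3\right) = \left(\frac{2151}{296} + \frac{515}{108}\right) \left(-3\right) = \frac{96187}{7992} \left(-3\right) = - \frac{96187}{2664}$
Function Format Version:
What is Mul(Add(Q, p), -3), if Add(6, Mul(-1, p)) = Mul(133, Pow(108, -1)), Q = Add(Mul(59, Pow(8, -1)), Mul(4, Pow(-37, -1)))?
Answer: Rational(-96187, 2664) ≈ -36.106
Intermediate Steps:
Q = Rational(2151, 296) (Q = Add(Mul(59, Rational(1, 8)), Mul(4, Rational(-1, 37))) = Add(Rational(59, 8), Rational(-4, 37)) = Rational(2151, 296) ≈ 7.2669)
p = Rational(515, 108) (p = Add(6, Mul(-1, Mul(133, Pow(108, -1)))) = Add(6, Mul(-1, Mul(133, Rational(1, 108)))) = Add(6, Mul(-1, Rational(133, 108))) = Add(6, Rational(-133, 108)) = Rational(515, 108) ≈ 4.7685)
Mul(Add(Q, p), -3) = Mul(Add(Rational(2151, 296), Rational(515, 108)), -3) = Mul(Rational(96187, 7992), -3) = Rational(-96187, 2664)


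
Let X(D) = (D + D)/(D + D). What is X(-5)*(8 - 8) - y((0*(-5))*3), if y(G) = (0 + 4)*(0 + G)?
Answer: 0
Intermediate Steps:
y(G) = 4*G
X(D) = 1 (X(D) = (2*D)/((2*D)) = (2*D)*(1/(2*D)) = 1)
X(-5)*(8 - 8) - y((0*(-5))*3) = 1*(8 - 8) - 4*(0*(-5))*3 = 1*0 - 4*0*3 = 0 - 4*0 = 0 - 1*0 = 0 + 0 = 0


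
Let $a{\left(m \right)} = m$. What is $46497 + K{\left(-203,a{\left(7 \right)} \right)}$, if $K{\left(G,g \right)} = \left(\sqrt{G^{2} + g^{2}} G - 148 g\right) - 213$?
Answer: $45248 - 1421 \sqrt{842} \approx 4014.5$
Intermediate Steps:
$K{\left(G,g \right)} = -213 - 148 g + G \sqrt{G^{2} + g^{2}}$ ($K{\left(G,g \right)} = \left(G \sqrt{G^{2} + g^{2}} - 148 g\right) - 213 = \left(- 148 g + G \sqrt{G^{2} + g^{2}}\right) - 213 = -213 - 148 g + G \sqrt{G^{2} + g^{2}}$)
$46497 + K{\left(-203,a{\left(7 \right)} \right)} = 46497 - \left(1249 + 203 \sqrt{\left(-203\right)^{2} + 7^{2}}\right) = 46497 - \left(1249 + 203 \sqrt{41209 + 49}\right) = 46497 - \left(1249 + 1421 \sqrt{842}\right) = 45248 - 1421 \sqrt{842}$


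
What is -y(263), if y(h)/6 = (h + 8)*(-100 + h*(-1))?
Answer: 590238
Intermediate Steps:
y(h) = 6*(-100 - h)*(8 + h) (y(h) = 6*((h + 8)*(-100 + h*(-1))) = 6*((8 + h)*(-100 - h)) = 6*((-100 - h)*(8 + h)) = 6*(-100 - h)*(8 + h))
-y(263) = -(-4800 - 648*263 - 6*263²) = -(-4800 - 170424 - 6*69169) = -(-4800 - 170424 - 415014) = -1*(-590238) = 590238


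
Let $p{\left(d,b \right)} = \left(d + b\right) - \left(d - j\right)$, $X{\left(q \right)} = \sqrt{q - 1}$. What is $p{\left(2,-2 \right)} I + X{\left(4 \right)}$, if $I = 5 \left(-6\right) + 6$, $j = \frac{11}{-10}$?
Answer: $\frac{372}{5} + \sqrt{3} \approx 76.132$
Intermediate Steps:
$X{\left(q \right)} = \sqrt{-1 + q}$
$j = - \frac{11}{10}$ ($j = 11 \left(- \frac{1}{10}\right) = - \frac{11}{10} \approx -1.1$)
$p{\left(d,b \right)} = - \frac{11}{10} + b$ ($p{\left(d,b \right)} = \left(d + b\right) - \left(\frac{11}{10} + d\right) = \left(b + d\right) - \left(\frac{11}{10} + d\right) = - \frac{11}{10} + b$)
$I = -24$ ($I = -30 + 6 = -24$)
$p{\left(2,-2 \right)} I + X{\left(4 \right)} = \left(- \frac{11}{10} - 2\right) \left(-24\right) + \sqrt{-1 + 4} = \left(- \frac{31}{10}\right) \left(-24\right) + \sqrt{3} = \frac{372}{5} + \sqrt{3}$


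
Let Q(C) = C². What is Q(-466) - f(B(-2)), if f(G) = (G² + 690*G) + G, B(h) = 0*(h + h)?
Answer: 217156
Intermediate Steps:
B(h) = 0 (B(h) = 0*(2*h) = 0)
f(G) = G² + 691*G
Q(-466) - f(B(-2)) = (-466)² - 0*(691 + 0) = 217156 - 0*691 = 217156 - 1*0 = 217156 + 0 = 217156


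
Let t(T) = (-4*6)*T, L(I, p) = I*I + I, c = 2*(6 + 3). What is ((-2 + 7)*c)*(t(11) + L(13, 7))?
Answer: -7380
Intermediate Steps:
c = 18 (c = 2*9 = 18)
L(I, p) = I + I² (L(I, p) = I² + I = I + I²)
t(T) = -24*T
((-2 + 7)*c)*(t(11) + L(13, 7)) = ((-2 + 7)*18)*(-24*11 + 13*(1 + 13)) = (5*18)*(-264 + 13*14) = 90*(-264 + 182) = 90*(-82) = -7380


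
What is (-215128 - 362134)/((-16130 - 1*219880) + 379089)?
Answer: -577262/143079 ≈ -4.0346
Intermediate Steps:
(-215128 - 362134)/((-16130 - 1*219880) + 379089) = -577262/((-16130 - 219880) + 379089) = -577262/(-236010 + 379089) = -577262/143079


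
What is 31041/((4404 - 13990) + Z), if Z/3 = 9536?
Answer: 31041/19022 ≈ 1.6318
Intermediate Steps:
Z = 28608 (Z = 3*9536 = 28608)
31041/((4404 - 13990) + Z) = 31041/((4404 - 13990) + 28608) = 31041/(-9586 + 28608) = 31041/19022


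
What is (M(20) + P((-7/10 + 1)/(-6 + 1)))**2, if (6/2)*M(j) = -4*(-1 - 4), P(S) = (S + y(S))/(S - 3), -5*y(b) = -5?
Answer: 946729/23409 ≈ 40.443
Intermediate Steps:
y(b) = 1 (y(b) = -1/5*(-5) = 1)
P(S) = (1 + S)/(-3 + S) (P(S) = (S + 1)/(S - 3) = (1 + S)/(-3 + S))
M(j) = 20/3 (M(j) = (-4*(-1 - 4))/3 = (-4*(-5))/3 = (1/3)*20 = 20/3)
(M(20) + P((-7/10 + 1)/(-6 + 1)))**2 = (20/3 + (1 + (-7/10 + 1)/(-6 + 1))/(-3 + (-7/10 + 1)/(-6 + 1)))**2 = (20/3 + (1 + (-7*1/10 + 1)/(-5))/(-3 + (-7*1/10 + 1)/(-5)))**2 = (20/3 + (1 + (-7/10 + 1)*(-1/5))/(-3 + (-7/10 + 1)*(-1/5)))**2 = (20/3 + (1 + (3/10)*(-1/5))/(-3 + (3/10)*(-1/5)))**2 = (20/3 + (1 - 3/50)/(-3 - 3/50))**2 = (20/3 + (47/50)/(-153/50))**2 = (20/3 - 50/153*47/50)**2 = (20/3 - 47/153)**2 = (973/153)**2 = 946729/23409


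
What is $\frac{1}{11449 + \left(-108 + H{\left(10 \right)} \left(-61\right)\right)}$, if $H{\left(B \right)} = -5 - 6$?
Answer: $\frac{1}{12012} \approx 8.325 \cdot 10^{-5}$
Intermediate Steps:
$H{\left(B \right)} = -11$ ($H{\left(B \right)} = -5 - 6 = -11$)
$\frac{1}{11449 + \left(-108 + H{\left(10 \right)} \left(-61\right)\right)} = \frac{1}{11449 - -563} = \frac{1}{11449 + \left(-108 + 671\right)} = \frac{1}{11449 + 563} = \frac{1}{12012}$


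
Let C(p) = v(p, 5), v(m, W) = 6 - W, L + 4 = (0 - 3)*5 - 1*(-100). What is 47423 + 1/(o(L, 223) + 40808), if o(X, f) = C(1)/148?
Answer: 286415239603/6039585 ≈ 47423.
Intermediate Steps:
L = 81 (L = -4 + ((0 - 3)*5 - 1*(-100)) = -4 + (-3*5 + 100) = -4 + (-15 + 100) = -4 + 85 = 81)
C(p) = 1 (C(p) = 6 - 1*5 = 6 - 5 = 1)
o(X, f) = 1/148
47423 + 1/(o(L, 223) + 40808) = 47423 + 1/(1/148 + 40808) = 47423 + 1/(6039585/148) = 47423 + 148/6039585 = 286415239603/6039585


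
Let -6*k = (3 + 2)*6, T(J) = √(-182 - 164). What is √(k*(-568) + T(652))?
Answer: √(2840 + I*√346) ≈ 53.292 + 0.1745*I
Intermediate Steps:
T(J) = I*√346 (T(J) = √(-346) = I*√346)
k = -5 (k = -(3 + 2)*6/6 = -5*6/6 = -⅙*30 = -5)
√(k*(-568) + T(652)) = √(-5*(-568) + I*√346) = √(2840 + I*√346)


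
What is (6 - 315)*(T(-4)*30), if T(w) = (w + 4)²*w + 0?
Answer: 0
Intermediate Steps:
T(w) = w*(4 + w)² (T(w) = (4 + w)²*w + 0 = w*(4 + w)² + 0 = w*(4 + w)²)
(6 - 315)*(T(-4)*30) = (6 - 315)*(-4*(4 - 4)²*30) = -309*(-4*0²)*30 = -309*(-4*0)*30 = -0*30 = -309*0 = 0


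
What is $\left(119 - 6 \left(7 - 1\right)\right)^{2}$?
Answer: $6889$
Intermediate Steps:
$\left(119 - 6 \left(7 - 1\right)\right)^{2} = \left(119 - 36\right)^{2} = 83^{2} = 6889$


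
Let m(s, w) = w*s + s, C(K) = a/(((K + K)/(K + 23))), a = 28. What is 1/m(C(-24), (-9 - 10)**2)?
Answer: 6/1267 ≈ 0.0047356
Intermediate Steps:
C(K) = 14*(23 + K)/K (C(K) = 28/(((K + K)/(K + 23))) = 28/(((2*K)/(23 + K))) = 28/((2*K/(23 + K))) = 28*((23 + K)/(2*K)) = 14*(23 + K)/K)
m(s, w) = s + s*w (m(s, w) = s*w + s = s + s*w)
1/m(C(-24), (-9 - 10)**2) = 1/((14 + 322/(-24))*(1 + (-9 - 10)**2)) = 1/((14 + 322*(-1/24))*(1 + (-19)**2)) = 1/((14 - 161/12)*(1 + 361)) = 1/((7/12)*362) = 1/(1267/6) = 6/1267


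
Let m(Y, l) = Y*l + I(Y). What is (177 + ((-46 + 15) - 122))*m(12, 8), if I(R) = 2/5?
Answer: 11568/5 ≈ 2313.6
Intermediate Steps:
I(R) = ⅖ (I(R) = 2*(⅕) = ⅖)
m(Y, l) = ⅖ + Y*l (m(Y, l) = Y*l + ⅖ = ⅖ + Y*l)
(177 + ((-46 + 15) - 122))*m(12, 8) = (177 + ((-46 + 15) - 122))*(⅖ + 12*8) = (177 + (-31 - 122))*(⅖ + 96) = (177 - 153)*(482/5) = 24*(482/5) = 11568/5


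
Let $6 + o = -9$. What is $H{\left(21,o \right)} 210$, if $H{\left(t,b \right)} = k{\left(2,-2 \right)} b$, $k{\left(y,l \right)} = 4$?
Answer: $-12600$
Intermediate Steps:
$o = -15$ ($o = -6 - 9 = -15$)
$H{\left(t,b \right)} = 4 b$
$H{\left(21,o \right)} 210 = 4 \left(-15\right) 210 = \left(-60\right) 210 = -12600$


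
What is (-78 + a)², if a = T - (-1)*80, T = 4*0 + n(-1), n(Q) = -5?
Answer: 9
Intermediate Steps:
T = -5 (T = 4*0 - 5 = 0 - 5 = -5)
a = 75 (a = -5 - (-1)*80 = -5 - 1*(-80) = -5 + 80 = 75)
(-78 + a)² = (-78 + 75)² = (-3)² = 9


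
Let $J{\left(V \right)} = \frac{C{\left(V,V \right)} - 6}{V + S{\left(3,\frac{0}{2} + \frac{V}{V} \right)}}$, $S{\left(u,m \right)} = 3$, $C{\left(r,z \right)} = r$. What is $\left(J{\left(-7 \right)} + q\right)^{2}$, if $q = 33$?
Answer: $\frac{21025}{16} \approx 1314.1$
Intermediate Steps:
$J{\left(V \right)} = \frac{-6 + V}{3 + V}$ ($J{\left(V \right)} = \frac{V - 6}{V + 3} = \frac{-6 + V}{3 + V}$)
$\left(J{\left(-7 \right)} + q\right)^{2} = \left(\frac{-6 - 7}{3 - 7} + 33\right)^{2} = \left(\frac{1}{-4} \left(-13\right) + 33\right)^{2} = \left(\left(- \frac{1}{4}\right) \left(-13\right) + 33\right)^{2} = \left(\frac{13}{4} + 33\right)^{2} = \left(\frac{145}{4}\right)^{2} = \frac{21025}{16}$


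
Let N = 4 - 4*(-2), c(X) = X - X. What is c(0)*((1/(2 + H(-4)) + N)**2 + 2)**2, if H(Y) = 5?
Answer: 0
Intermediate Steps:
c(X) = 0
N = 12 (N = 4 + 8 = 12)
c(0)*((1/(2 + H(-4)) + N)**2 + 2)**2 = 0*((1/(2 + 5) + 12)**2 + 2)**2 = 0*((1/7 + 12)**2 + 2)**2 = 0*((85/7)**2 + 2)**2 = 0*(7225/49 + 2)**2 = 0*(7323/49)**2 = 0*(53626329/2401) = 0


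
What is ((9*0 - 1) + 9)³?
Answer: 512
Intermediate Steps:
((9*0 - 1) + 9)³ = ((0 - 1) + 9)³ = (-1 + 9)³ = 8³ = 512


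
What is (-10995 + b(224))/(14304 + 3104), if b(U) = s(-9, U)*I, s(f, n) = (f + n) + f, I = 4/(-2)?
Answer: -671/1024 ≈ -0.65527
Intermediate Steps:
I = -2 (I = 4*(-½) = -2)
s(f, n) = n + 2*f
b(U) = 36 - 2*U (b(U) = (U + 2*(-9))*(-2) = (U - 18)*(-2) = (-18 + U)*(-2) = 36 - 2*U)
(-10995 + b(224))/(14304 + 3104) = (-10995 + (36 - 2*224))/(14304 + 3104) = (-10995 + (36 - 448))/17408 = (-10995 - 412)*(1/17408) = -11407*1/17408 = -671/1024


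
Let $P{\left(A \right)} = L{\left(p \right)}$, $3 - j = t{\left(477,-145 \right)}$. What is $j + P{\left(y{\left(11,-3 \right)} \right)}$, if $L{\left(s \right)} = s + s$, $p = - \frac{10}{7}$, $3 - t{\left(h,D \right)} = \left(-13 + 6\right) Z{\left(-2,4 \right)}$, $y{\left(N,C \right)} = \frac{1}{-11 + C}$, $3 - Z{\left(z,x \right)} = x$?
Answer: $\frac{29}{7} \approx 4.1429$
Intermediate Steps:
$Z{\left(z,x \right)} = 3 - x$
$t{\left(h,D \right)} = -4$ ($t{\left(h,D \right)} = 3 - \left(-13 + 6\right) \left(3 - 4\right) = 3 - - 7 \left(3 - 4\right) = 3 - \left(-7\right) \left(-1\right) = 3 - 7 = -4$)
$p = - \frac{10}{7}$ ($p = \left(-10\right) \frac{1}{7} = - \frac{10}{7} \approx -1.4286$)
$j = 7$ ($j = 3 - -4 = 3 + 4 = 7$)
$L{\left(s \right)} = 2 s$
$P{\left(A \right)} = - \frac{20}{7}$ ($P{\left(A \right)} = 2 \left(- \frac{10}{7}\right) = - \frac{20}{7}$)
$j + P{\left(y{\left(11,-3 \right)} \right)} = 7 - \frac{20}{7} = \frac{29}{7}$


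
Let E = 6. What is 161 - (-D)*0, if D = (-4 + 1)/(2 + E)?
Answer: 161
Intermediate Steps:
D = -3/8 (D = (-4 + 1)/(2 + 6) = -3/8 ≈ -0.37500)
161 - (-D)*0 = 161 - (-1*(-3/8))*0 = 161 - 3*0/8 = 161 - 1*0 = 161 + 0 = 161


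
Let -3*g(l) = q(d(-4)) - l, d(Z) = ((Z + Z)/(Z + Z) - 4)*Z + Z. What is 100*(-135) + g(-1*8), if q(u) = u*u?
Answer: -13524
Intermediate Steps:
d(Z) = -2*Z (d(Z) = ((2*Z)/((2*Z)) - 4)*Z + Z = ((2*Z)*(1/(2*Z)) - 4)*Z + Z = (1 - 4)*Z + Z = -3*Z + Z = -2*Z)
q(u) = u²
g(l) = -64/3 + l/3 (g(l) = -((-2*(-4))² - l)/3 = -(8² - l)/3 = -(64 - l)/3 = -64/3 + l/3)
100*(-135) + g(-1*8) = 100*(-135) + (-64/3 + (-1*8)/3) = -13500 + (-64/3 + (⅓)*(-8)) = -13500 + (-64/3 - 8/3) = -13500 - 24 = -13524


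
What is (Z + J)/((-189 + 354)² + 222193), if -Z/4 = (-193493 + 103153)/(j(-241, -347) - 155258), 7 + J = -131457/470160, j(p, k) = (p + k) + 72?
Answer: -117174254533/3044508505727520 ≈ -3.8487e-5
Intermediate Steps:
j(p, k) = 72 + k + p (j(p, k) = (k + p) + 72 = 72 + k + p)
J = -1140859/156720 (J = -7 - 131457/470160 = -7 - 131457*1/470160 = -7 - 43819/156720 = -1140859/156720 ≈ -7.2796)
Z = -180680/77887 (Z = -4*(-193493 + 103153)/((72 - 347 - 241) - 155258) = -(-361360)/(-516 - 155258) = -(-361360)/(-155774) = -(-361360)*(-1)/155774 = -4*45170/77887 = -180680/77887 ≈ -2.3198)
(Z + J)/((-189 + 354)² + 222193) = (-180680/77887 - 1140859/156720)/((-189 + 354)² + 222193) = -117174254533/(12206450640*(165² + 222193)) = -117174254533/(12206450640*(27225 + 222193)) = -117174254533/12206450640/249418 = -117174254533/12206450640*1/249418 = -117174254533/3044508505727520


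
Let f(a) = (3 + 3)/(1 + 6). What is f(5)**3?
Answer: 216/343 ≈ 0.62974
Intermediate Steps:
f(a) = 6/7
f(5)**3 = (6/7)**3 = 216/343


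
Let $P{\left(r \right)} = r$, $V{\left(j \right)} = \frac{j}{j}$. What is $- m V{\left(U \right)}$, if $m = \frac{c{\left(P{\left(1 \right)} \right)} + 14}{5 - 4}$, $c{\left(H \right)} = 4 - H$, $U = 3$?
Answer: $-17$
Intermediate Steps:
$V{\left(j \right)} = 1$
$m = 17$ ($m = \frac{\left(4 - 1\right) + 14}{5 - 4} = \frac{\left(4 - 1\right) + 14}{1} = \left(3 + 14\right) 1 = 17 \cdot 1 = 17$)
$- m V{\left(U \right)} = \left(-1\right) 17 \cdot 1 = \left(-17\right) 1 = -17$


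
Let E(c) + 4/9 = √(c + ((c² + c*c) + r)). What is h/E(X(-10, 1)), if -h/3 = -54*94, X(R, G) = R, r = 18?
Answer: 34263/1052 + 308367*√13/1052 ≈ 1089.4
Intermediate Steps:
E(c) = -4/9 + √(18 + c + 2*c²) (E(c) = -4/9 + √(c + ((c² + c*c) + 18)) = -4/9 + √(c + ((c² + c²) + 18)) = -4/9 + √(c + (2*c² + 18)) = -4/9 + √(c + (18 + 2*c²)) = -4/9 + √(18 + c + 2*c²))
h = 15228 (h = -(-162)*94 = -3*(-5076) = 15228)
h/E(X(-10, 1)) = 15228/(-4/9 + √(18 - 10 + 2*(-10)²)) = 15228/(-4/9 + √(18 - 10 + 2*100)) = 15228/(-4/9 + √(18 - 10 + 200)) = 15228/(-4/9 + √208) = 15228/(-4/9 + 4*√13)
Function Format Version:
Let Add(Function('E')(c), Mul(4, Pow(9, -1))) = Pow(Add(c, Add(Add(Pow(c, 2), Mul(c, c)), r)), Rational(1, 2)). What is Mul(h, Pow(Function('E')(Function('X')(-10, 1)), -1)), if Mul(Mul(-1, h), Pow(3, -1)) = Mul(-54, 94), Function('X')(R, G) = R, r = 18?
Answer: Add(Rational(34263, 1052), Mul(Rational(308367, 1052), Pow(13, Rational(1, 2)))) ≈ 1089.4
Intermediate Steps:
Function('E')(c) = Add(Rational(-4, 9), Pow(Add(18, c, Mul(2, Pow(c, 2))), Rational(1, 2))) (Function('E')(c) = Add(Rational(-4, 9), Pow(Add(c, Add(Add(Pow(c, 2), Mul(c, c)), 18)), Rational(1, 2))) = Add(Rational(-4, 9), Pow(Add(c, Add(Add(Pow(c, 2), Pow(c, 2)), 18)), Rational(1, 2))) = Add(Rational(-4, 9), Pow(Add(c, Add(Mul(2, Pow(c, 2)), 18)), Rational(1, 2))) = Add(Rational(-4, 9), Pow(Add(c, Add(18, Mul(2, Pow(c, 2)))), Rational(1, 2))) = Add(Rational(-4, 9), Pow(Add(18, c, Mul(2, Pow(c, 2))), Rational(1, 2))))
h = 15228 (h = Mul(-3, Mul(-54, 94)) = Mul(-3, -5076) = 15228)
Mul(h, Pow(Function('E')(Function('X')(-10, 1)), -1)) = Mul(15228, Pow(Add(Rational(-4, 9), Pow(Add(18, -10, Mul(2, Pow(-10, 2))), Rational(1, 2))), -1)) = Mul(15228, Pow(Add(Rational(-4, 9), Pow(Add(18, -10, Mul(2, 100)), Rational(1, 2))), -1)) = Mul(15228, Pow(Add(Rational(-4, 9), Pow(Add(18, -10, 200), Rational(1, 2))), -1)) = Mul(15228, Pow(Add(Rational(-4, 9), Pow(208, Rational(1, 2))), -1)) = Mul(15228, Pow(Add(Rational(-4, 9), Mul(4, Pow(13, Rational(1, 2)))), -1))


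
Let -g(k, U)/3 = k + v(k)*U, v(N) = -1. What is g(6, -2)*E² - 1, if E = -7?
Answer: -1177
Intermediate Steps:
g(k, U) = -3*k + 3*U (g(k, U) = -3*(k - U) = -3*k + 3*U)
g(6, -2)*E² - 1 = (-3*6 + 3*(-2))*(-7)² - 1 = (-18 - 6)*49 - 1 = -24*49 - 1 = -1176 - 1 = -1177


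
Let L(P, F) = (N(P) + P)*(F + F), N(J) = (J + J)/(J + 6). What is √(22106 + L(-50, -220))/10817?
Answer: √43106/10817 ≈ 0.019194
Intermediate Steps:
N(J) = 2*J/(6 + J) (N(J) = (2*J)/(6 + J) = 2*J/(6 + J))
L(P, F) = 2*F*(P + 2*P/(6 + P)) (L(P, F) = (2*P/(6 + P) + P)*(F + F) = (P + 2*P/(6 + P))*(2*F) = 2*F*(P + 2*P/(6 + P)))
√(22106 + L(-50, -220))/10817 = √(22106 + 2*(-220)*(-50)*(8 - 50)/(6 - 50))/10817 = √(22106 + 2*(-220)*(-50)*(-42)/(-44))*(1/10817) = √(22106 + 2*(-220)*(-50)*(-1/44)*(-42))*(1/10817) = √(22106 + 21000)*(1/10817) = √43106*(1/10817) = √43106/10817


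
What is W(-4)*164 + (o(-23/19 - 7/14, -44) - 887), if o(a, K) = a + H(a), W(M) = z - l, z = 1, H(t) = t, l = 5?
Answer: -29382/19 ≈ -1546.4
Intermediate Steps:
W(M) = -4 (W(M) = 1 - 1*5 = 1 - 5 = -4)
o(a, K) = 2*a (o(a, K) = a + a = 2*a)
W(-4)*164 + (o(-23/19 - 7/14, -44) - 887) = -4*164 + (2*(-23/19 - 7/14) - 887) = -656 + (2*(-23*1/19 - 7*1/14) - 887) = -656 + (2*(-23/19 - ½) - 887) = -656 + (2*(-65/38) - 887) = -656 + (-65/19 - 887) = -656 - 16918/19 = -29382/19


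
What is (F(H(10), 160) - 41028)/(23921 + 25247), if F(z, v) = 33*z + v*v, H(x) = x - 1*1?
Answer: -15131/49168 ≈ -0.30774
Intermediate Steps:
H(x) = -1 + x (H(x) = x - 1 = -1 + x)
F(z, v) = v² + 33*z (F(z, v) = 33*z + v² = v² + 33*z)
(F(H(10), 160) - 41028)/(23921 + 25247) = ((160² + 33*(-1 + 10)) - 41028)/(23921 + 25247) = ((25600 + 33*9) - 41028)/49168 = ((25600 + 297) - 41028)*(1/49168) = (25897 - 41028)*(1/49168) = -15131*1/49168 = -15131/49168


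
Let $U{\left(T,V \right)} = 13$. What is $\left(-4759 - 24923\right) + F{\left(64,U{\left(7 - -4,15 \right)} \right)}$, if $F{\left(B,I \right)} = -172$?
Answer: $-29854$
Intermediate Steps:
$\left(-4759 - 24923\right) + F{\left(64,U{\left(7 - -4,15 \right)} \right)} = \left(-4759 - 24923\right) - 172 = -29682 - 172 = -29854$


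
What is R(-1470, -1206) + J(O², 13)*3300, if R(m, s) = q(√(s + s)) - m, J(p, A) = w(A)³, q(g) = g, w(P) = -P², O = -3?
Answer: -15928468230 + 6*I*√67 ≈ -1.5928e+10 + 49.112*I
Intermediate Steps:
J(p, A) = -A⁶ (J(p, A) = (-A²)³ = -A⁶)
R(m, s) = -m + √2*√s (R(m, s) = √(s + s) - m = √(2*s) - m = √2*√s - m = -m + √2*√s)
R(-1470, -1206) + J(O², 13)*3300 = (-1*(-1470) + √2*√(-1206)) - 1*13⁶*3300 = (1470 + √2*(3*I*√134)) - 1*4826809*3300 = (1470 + 6*I*√67) - 4826809*3300 = (1470 + 6*I*√67) - 15928469700 = -15928468230 + 6*I*√67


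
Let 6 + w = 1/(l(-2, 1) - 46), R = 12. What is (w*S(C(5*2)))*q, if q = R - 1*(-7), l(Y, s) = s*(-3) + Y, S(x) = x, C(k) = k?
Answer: -58330/51 ≈ -1143.7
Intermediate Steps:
l(Y, s) = Y - 3*s (l(Y, s) = -3*s + Y = Y - 3*s)
q = 19 (q = 12 - 1*(-7) = 12 + 7 = 19)
w = -307/51 (w = -6 + 1/((-2 - 3*1) - 46) = -6 + 1/((-2 - 3) - 46) = -6 + 1/(-5 - 46) = -6 + 1/(-51) = -6 - 1/51 = -307/51 ≈ -6.0196)
(w*S(C(5*2)))*q = -1535*2/51*19 = -307/51*10*19 = -3070/51*19 = -58330/51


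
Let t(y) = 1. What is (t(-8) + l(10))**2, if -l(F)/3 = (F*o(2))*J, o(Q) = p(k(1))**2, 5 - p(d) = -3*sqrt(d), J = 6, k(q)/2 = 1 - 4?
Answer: -147701159 - 56386800*I*sqrt(6) ≈ -1.477e+8 - 1.3812e+8*I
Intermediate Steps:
k(q) = -6 (k(q) = 2*(1 - 4) = 2*(-3) = -6)
p(d) = 5 + 3*sqrt(d) (p(d) = 5 - (-3)*sqrt(d) = 5 + 3*sqrt(d))
o(Q) = (5 + 3*I*sqrt(6))**2 (o(Q) = (5 + 3*sqrt(-6))**2 = (5 + 3*(I*sqrt(6)))**2 = (5 + 3*I*sqrt(6))**2)
l(F) = -18*F*(-29 + 30*I*sqrt(6)) (l(F) = -3*F*(-29 + 30*I*sqrt(6))*6 = -18*F*(-29 + 30*I*sqrt(6)))
(t(-8) + l(10))**2 = (1 + 18*10*(29 - 30*I*sqrt(6)))**2 = (1 + (5220 - 5400*I*sqrt(6)))**2 = (5221 - 5400*I*sqrt(6))**2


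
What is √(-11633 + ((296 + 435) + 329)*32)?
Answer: √22287 ≈ 149.29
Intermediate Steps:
√(-11633 + ((296 + 435) + 329)*32) = √(-11633 + (731 + 329)*32) = √(-11633 + 1060*32) = √(-11633 + 33920) = √22287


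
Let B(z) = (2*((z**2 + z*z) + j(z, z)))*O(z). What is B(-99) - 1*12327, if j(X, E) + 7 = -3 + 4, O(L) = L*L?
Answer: 384108465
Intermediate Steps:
O(L) = L**2
j(X, E) = -6 (j(X, E) = -7 + (-3 + 4) = -7 + 1 = -6)
B(z) = z**2*(-12 + 4*z**2) (B(z) = (2*((z**2 + z*z) - 6))*z**2 = (2*((z**2 + z**2) - 6))*z**2 = (2*(2*z**2 - 6))*z**2 = (2*(-6 + 2*z**2))*z**2 = (-12 + 4*z**2)*z**2 = z**2*(-12 + 4*z**2))
B(-99) - 1*12327 = 4*(-99)**2*(-3 + (-99)**2) - 1*12327 = 4*9801*(-3 + 9801) - 12327 = 4*9801*9798 - 12327 = 384120792 - 12327 = 384108465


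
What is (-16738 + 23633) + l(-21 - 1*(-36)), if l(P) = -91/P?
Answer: 103334/15 ≈ 6888.9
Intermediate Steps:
(-16738 + 23633) + l(-21 - 1*(-36)) = (-16738 + 23633) - 91/(-21 - 1*(-36)) = 6895 - 91/(-21 + 36) = 6895 - 91/15 = 103334/15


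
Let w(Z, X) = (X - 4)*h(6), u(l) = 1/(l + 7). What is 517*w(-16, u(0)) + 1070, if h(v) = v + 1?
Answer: -12889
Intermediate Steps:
h(v) = 1 + v
u(l) = 1/(7 + l)
w(Z, X) = -28 + 7*X (w(Z, X) = (X - 4)*(1 + 6) = (-4 + X)*7 = -28 + 7*X)
517*w(-16, u(0)) + 1070 = 517*(-28 + 7/(7 + 0)) + 1070 = 517*(-28 + 7/7) + 1070 = 517*(-28 + 7*(⅐)) + 1070 = 517*(-28 + 1) + 1070 = 517*(-27) + 1070 = -13959 + 1070 = -12889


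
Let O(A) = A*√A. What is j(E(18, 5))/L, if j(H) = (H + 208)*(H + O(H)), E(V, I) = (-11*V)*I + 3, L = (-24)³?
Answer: -256291/4608 - 256291*I*√987/4608 ≈ -55.619 - 1747.3*I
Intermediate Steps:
L = -13824
O(A) = A^(3/2)
E(V, I) = 3 - 11*I*V (E(V, I) = -11*I*V + 3 = 3 - 11*I*V)
j(H) = (208 + H)*(H + H^(3/2)) (j(H) = (H + 208)*(H + H^(3/2)) = (208 + H)*(H + H^(3/2)))
j(E(18, 5))/L = ((3 - 11*5*18)² + (3 - 11*5*18)^(5/2) + 208*(3 - 11*5*18) + 208*(3 - 11*5*18)^(3/2))/(-13824) = ((3 - 990)² + (3 - 990)^(5/2) + 208*(3 - 990) + 208*(3 - 990)^(3/2))*(-1/13824) = ((-987)² + (-987)^(5/2) + 208*(-987) + 208*(-987)^(3/2))*(-1/13824) = (974169 + 974169*I*√987 - 205296 + 208*(-987*I*√987))*(-1/13824) = (974169 + 974169*I*√987 - 205296 - 205296*I*√987)*(-1/13824) = (768873 + 768873*I*√987)*(-1/13824) = -256291/4608 - 256291*I*√987/4608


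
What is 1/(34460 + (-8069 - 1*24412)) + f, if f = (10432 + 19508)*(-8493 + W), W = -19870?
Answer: -1680543487379/1979 ≈ -8.4919e+8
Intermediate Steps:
f = -849188220 (f = (10432 + 19508)*(-8493 - 19870) = 29940*(-28363) = -849188220)
1/(34460 + (-8069 - 1*24412)) + f = 1/(34460 + (-8069 - 1*24412)) - 849188220 = 1/(34460 + (-8069 - 24412)) - 849188220 = 1/(34460 - 32481) - 849188220 = 1/1979 - 849188220 = -1680543487379/1979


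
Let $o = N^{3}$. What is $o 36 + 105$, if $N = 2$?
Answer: $393$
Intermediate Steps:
$o = 8$ ($o = 2^{3} = 8$)
$o 36 + 105 = 8 \cdot 36 + 105 = 288 + 105 = 393$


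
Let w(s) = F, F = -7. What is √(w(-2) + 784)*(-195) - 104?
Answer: -104 - 195*√777 ≈ -5539.6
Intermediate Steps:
w(s) = -7
√(w(-2) + 784)*(-195) - 104 = √(-7 + 784)*(-195) - 104 = √777*(-195) - 104 = -195*√777 - 104 = -104 - 195*√777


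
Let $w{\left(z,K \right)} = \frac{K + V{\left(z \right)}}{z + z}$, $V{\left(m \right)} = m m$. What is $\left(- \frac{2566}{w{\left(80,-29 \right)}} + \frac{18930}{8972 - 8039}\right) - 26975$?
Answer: $- \frac{53535235625}{1981381} \approx -27019.0$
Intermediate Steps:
$V{\left(m \right)} = m^{2}$
$w{\left(z,K \right)} = \frac{K + z^{2}}{2 z}$ ($w{\left(z,K \right)} = \frac{K + z^{2}}{z + z} = \frac{K + z^{2}}{2 z}$)
$\left(- \frac{2566}{w{\left(80,-29 \right)}} + \frac{18930}{8972 - 8039}\right) - 26975 = \left(- \frac{2566}{\frac{1}{2} \cdot \frac{1}{80} \left(-29 + 80^{2}\right)} + \frac{18930}{8972 - 8039}\right) - 26975 = \left(- \frac{2566}{\frac{1}{2} \cdot \frac{1}{80} \left(-29 + 6400\right)} + \frac{18930}{8972 - 8039}\right) - 26975 = \left(- \frac{2566}{\frac{1}{2} \cdot \frac{1}{80} \cdot 6371} + \frac{18930}{933}\right) - 26975 = \left(- \frac{2566}{\frac{6371}{160}} + 18930 \cdot \frac{1}{933}\right) - 26975 = \left(\left(-2566\right) \frac{160}{6371} + \frac{6310}{311}\right) - 26975 = \left(- \frac{410560}{6371} + \frac{6310}{311}\right) - 26975 = - \frac{87483150}{1981381} - 26975 = - \frac{53535235625}{1981381}$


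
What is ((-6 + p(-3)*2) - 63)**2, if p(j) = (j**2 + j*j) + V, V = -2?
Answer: 1369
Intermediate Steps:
p(j) = -2 + 2*j**2 (p(j) = (j**2 + j*j) - 2 = (j**2 + j**2) - 2 = 2*j**2 - 2 = -2 + 2*j**2)
((-6 + p(-3)*2) - 63)**2 = ((-6 + (-2 + 2*(-3)**2)*2) - 63)**2 = ((-6 + (-2 + 2*9)*2) - 63)**2 = ((-6 + (-2 + 18)*2) - 63)**2 = ((-6 + 16*2) - 63)**2 = ((-6 + 32) - 63)**2 = (26 - 63)**2 = (-37)**2 = 1369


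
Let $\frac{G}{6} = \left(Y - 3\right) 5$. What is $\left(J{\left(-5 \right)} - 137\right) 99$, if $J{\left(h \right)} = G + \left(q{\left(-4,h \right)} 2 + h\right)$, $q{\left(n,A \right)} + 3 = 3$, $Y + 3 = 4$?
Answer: $-19998$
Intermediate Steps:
$Y = 1$ ($Y = -3 + 4 = 1$)
$q{\left(n,A \right)} = 0$ ($q{\left(n,A \right)} = -3 + 3 = 0$)
$G = -60$ ($G = 6 \left(1 - 3\right) 5 = 6 \left(\left(-2\right) 5\right) = 6 \left(-10\right) = -60$)
$J{\left(h \right)} = -60 + h$ ($J{\left(h \right)} = -60 + \left(0 \cdot 2 + h\right) = -60 + \left(0 + h\right) = -60 + h$)
$\left(J{\left(-5 \right)} - 137\right) 99 = \left(\left(-60 - 5\right) - 137\right) 99 = \left(-65 - 137\right) 99 = \left(-202\right) 99 = -19998$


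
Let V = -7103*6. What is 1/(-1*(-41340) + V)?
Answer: -1/1278 ≈ -0.00078247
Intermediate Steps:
V = -42618
1/(-1*(-41340) + V) = 1/(-1*(-41340) - 42618) = 1/(41340 - 42618) = 1/(-1278) = -1/1278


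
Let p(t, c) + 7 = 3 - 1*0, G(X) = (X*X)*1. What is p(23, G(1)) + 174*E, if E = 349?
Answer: 60722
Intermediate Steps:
G(X) = X² (G(X) = X²*1 = X²)
p(t, c) = -4 (p(t, c) = -7 + (3 - 1*0) = -7 + (3 + 0) = -7 + 3 = -4)
p(23, G(1)) + 174*E = -4 + 174*349 = -4 + 60726 = 60722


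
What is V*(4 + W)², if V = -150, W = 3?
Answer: -7350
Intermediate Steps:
V*(4 + W)² = -150*(4 + 3)² = -150*7² = -150*49 = -7350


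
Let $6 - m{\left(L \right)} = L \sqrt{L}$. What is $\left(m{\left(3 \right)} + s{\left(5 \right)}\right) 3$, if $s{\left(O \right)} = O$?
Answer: $33 - 9 \sqrt{3} \approx 17.412$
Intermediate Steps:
$m{\left(L \right)} = 6 - L^{\frac{3}{2}}$ ($m{\left(L \right)} = 6 - L \sqrt{L} = 6 - L^{\frac{3}{2}}$)
$\left(m{\left(3 \right)} + s{\left(5 \right)}\right) 3 = \left(\left(6 - 3^{\frac{3}{2}}\right) + 5\right) 3 = \left(\left(6 - 3 \sqrt{3}\right) + 5\right) 3 = \left(11 - 3 \sqrt{3}\right) 3 = 33 - 9 \sqrt{3}$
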